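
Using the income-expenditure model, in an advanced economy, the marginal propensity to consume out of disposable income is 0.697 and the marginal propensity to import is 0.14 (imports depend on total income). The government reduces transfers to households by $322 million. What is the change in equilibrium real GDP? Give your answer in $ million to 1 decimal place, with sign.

−$506.6 million

The transfer change shifts disposable income by −$322 million, so first-round consumption changes by c·ΔTR = 0.697 × (−$322 million) = −$224.434 million.
Expenditure multiplier = 1/(1 − c + m) = 1/(1 − 0.697 + 0.14) = 1/0.443 ≈ 2.257.
The transfer multiplier is c × k ≈ 1.573, so ΔY = k × (c·ΔTR) = (−$224.434 million) / 0.443 ≈ −$506.6 million.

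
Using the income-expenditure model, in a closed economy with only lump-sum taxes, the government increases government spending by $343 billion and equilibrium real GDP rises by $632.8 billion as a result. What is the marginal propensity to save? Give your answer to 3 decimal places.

0.542

Implied spending multiplier k = ΔY/ΔG = 632.8/343 ≈ 1.8449.
Since k = 1/(1 − MPC), MPC = 1 − 1/k = 1 − ΔG/ΔY = 1 − 343/632.8 ≈ 0.458.
MPS = 1 − MPC = 0.542.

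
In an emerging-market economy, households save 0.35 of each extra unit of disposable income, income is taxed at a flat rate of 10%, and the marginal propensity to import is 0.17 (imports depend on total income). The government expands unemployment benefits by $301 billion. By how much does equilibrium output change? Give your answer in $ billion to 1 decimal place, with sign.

+$334.4 billion

MPC = 1 − MPS = 1 − 0.35 = 0.65.
The transfer change shifts disposable income by +$301 billion, so first-round consumption changes by c·ΔTR = 0.65 × (+$301 billion) = +$195.65 billion.
Expenditure multiplier = 1/(1 − c(1−t) + m) = 1/(1 − 0.65×0.9 + 0.17) = 1/0.585 ≈ 1.709.
The transfer multiplier is c × k ≈ 1.111, so ΔY = k × (c·ΔTR) = (+$195.65 billion) / 0.585 ≈ +$334.4 billion.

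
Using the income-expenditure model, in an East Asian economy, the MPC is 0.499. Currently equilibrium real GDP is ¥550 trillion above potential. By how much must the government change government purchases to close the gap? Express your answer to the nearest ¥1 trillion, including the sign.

Spending multiplier = 1/(1 − MPC) = 1/(1 − 0.499) = 1/0.501 ≈ 1.996.
Need ΔY = −¥550 trillion, so ΔG = ΔY/k = (−¥550 trillion) × 0.501 ≈ −¥276 trillion.
The government should cut government purchases by ¥276 trillion.

−¥276 trillion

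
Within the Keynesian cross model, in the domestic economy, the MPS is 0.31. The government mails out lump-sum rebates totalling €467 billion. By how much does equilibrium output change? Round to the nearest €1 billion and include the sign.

+€1,039 billion

MPC = 1 − MPS = 1 − 0.31 = 0.69.
A lump-sum tax change of −€467 billion shifts disposable income by +€467 billion; first-round consumption changes by −c × ΔT = −0.69 × (−€467 billion) = +€322.23 billion.
Expenditure multiplier = 1/(1 − MPC) = 1/(1 − 0.69) = 1/0.31 ≈ 3.226.
The tax multiplier is −c × k ≈ −2.226, so ΔY = k × (−c·ΔT) = (+€322.23 billion) / 0.31 ≈ +€1,039 billion.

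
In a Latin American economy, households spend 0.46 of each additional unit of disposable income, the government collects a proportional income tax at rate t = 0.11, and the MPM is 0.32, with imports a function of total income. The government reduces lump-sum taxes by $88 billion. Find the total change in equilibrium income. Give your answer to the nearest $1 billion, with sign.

+$44 billion

A lump-sum tax change of −$88 billion shifts disposable income by +$88 billion; first-round consumption changes by −c × ΔT = −0.46 × (−$88 billion) = +$40.48 billion.
Expenditure multiplier = 1/(1 − c(1−t) + m) = 1/(1 − 0.46×0.89 + 0.32) = 1/0.9106 ≈ 1.098.
The tax multiplier is −c × k ≈ −0.505, so ΔY = k × (−c·ΔT) = (+$40.48 billion) / 0.9106 ≈ +$44 billion.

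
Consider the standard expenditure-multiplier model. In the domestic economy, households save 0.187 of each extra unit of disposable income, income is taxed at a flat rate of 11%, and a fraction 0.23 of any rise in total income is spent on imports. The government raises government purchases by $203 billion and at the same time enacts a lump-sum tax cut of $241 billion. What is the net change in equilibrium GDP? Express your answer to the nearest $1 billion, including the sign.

MPC = 1 − MPS = 1 − 0.187 = 0.813.
Expenditure multiplier = 1/(1 − c(1−t) + m) = 1/(1 − 0.813×0.89 + 0.23) = 1/0.50643 ≈ 1.975.
ΔG contributes k·ΔG = (+$203 billion) / 0.50643 ≈ +$400.8 billion.
ΔT of −$241 billion changes first-round spending by −c·ΔT = +$195.933 billion, contributing k·(−c·ΔT) = (+$195.933 billion) / 0.50643 ≈ +$386.9 billion.
Net ΔY = k(ΔG − c·ΔT) = (+$398.933 billion) / 0.50643 ≈ +$788 billion.

+$788 billion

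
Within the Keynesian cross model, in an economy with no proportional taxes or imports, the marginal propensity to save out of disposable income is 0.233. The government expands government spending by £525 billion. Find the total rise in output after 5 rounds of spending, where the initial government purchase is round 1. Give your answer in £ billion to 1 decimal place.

£1,655.1 billion

MPC = 1 − MPS = 1 − 0.233 = 0.767.
Round 1 adds ΔG = £525 billion; each later round is MPC = 0.767 times the previous.
After 5 rounds: 525 + 402.675 + 308.851725 + 236.889273075 + 181.694072448525 = ΔG·(1 − c^5)/(1 − c) = 525 × (1 − 0.265446387748607)/0.233 ≈ £1,655.1 billion.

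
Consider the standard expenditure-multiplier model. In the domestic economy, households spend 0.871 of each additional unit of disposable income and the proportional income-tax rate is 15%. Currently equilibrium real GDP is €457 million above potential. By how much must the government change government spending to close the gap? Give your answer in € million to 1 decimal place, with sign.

Spending multiplier = 1/(1 − c(1−t)) = 1/(1 − 0.871×0.85) = 1/0.25965 ≈ 3.851.
Need ΔY = −€457 million, so ΔG = ΔY/k = (−€457 million) × 0.25965 ≈ −€118.7 million.
The government should cut government spending by €118.7 million.

−€118.7 million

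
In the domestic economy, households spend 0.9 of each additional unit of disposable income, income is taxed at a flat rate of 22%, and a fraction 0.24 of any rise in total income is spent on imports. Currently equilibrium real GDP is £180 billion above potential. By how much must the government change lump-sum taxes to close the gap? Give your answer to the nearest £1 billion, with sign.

Spending multiplier = 1/(1 − c(1−t) + m) = 1/(1 − 0.9×0.78 + 0.24) = 1/0.538 ≈ 1.859.
Tax multiplier = −c·k = −0.9/0.538 ≈ −1.673. Need ΔY = −£180 billion, so ΔT = ΔY/(−c·k) = −(−£180 billion) × 0.538 / 0.9 ≈ +£108 billion.
The government should raise lump-sum taxes by £108 billion.

+£108 billion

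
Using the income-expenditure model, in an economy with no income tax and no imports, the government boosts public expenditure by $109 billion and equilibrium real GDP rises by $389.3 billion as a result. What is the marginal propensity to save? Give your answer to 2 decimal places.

Implied spending multiplier k = ΔY/ΔG = 389.3/109 ≈ 3.5716.
Since k = 1/(1 − MPC), MPC = 1 − 1/k = 1 − ΔG/ΔY = 1 − 109/389.3 ≈ 0.72.
MPS = 1 − MPC = 0.28.

0.28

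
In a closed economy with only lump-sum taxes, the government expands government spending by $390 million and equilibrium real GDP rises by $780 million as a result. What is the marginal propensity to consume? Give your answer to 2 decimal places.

0.50

Implied spending multiplier k = ΔY/ΔG = 780/390 = 2.
Since k = 1/(1 − MPC), MPC = 1 − 1/k = 1 − ΔG/ΔY = 1 − 390/780 = 0.50.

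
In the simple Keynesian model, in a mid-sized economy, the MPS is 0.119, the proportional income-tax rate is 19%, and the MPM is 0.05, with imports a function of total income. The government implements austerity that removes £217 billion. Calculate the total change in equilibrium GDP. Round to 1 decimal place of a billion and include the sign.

−£645.1 billion

MPC = 1 − MPS = 1 − 0.119 = 0.881.
Government-spending multiplier = 1/(1 − c(1−t) + m) = 1/(1 − 0.881×0.81 + 0.05) = 1/0.33639 ≈ 2.973.
ΔY = k × ΔG = (−£217 billion) / 0.33639 ≈ −£645.1 billion.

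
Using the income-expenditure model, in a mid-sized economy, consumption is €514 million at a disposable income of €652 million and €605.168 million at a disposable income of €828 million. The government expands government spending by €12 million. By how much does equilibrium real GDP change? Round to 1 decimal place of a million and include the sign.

MPC = ΔC/ΔYd = (605.168 − 514)/(828 − 652) = 91.168/176 = 0.518.
Government-spending multiplier = 1/(1 − MPC) = 1/(1 − 0.518) = 1/0.482 ≈ 2.075.
ΔY = k × ΔG = (+€12 million) / 0.482 ≈ +€24.9 million.

+€24.9 million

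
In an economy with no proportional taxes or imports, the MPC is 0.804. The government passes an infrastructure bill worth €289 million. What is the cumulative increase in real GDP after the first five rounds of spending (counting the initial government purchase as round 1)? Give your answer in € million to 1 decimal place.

€979.1 million

Round 1 adds ΔG = €289 million; each later round is MPC = 0.804 times the previous.
After 5 rounds: 289 + 232.356 + 186.814224 + 150.198636096 + 120.759703421184 = ΔG·(1 − c^5)/(1 − c) = 289 × (1 − 0.335954330625024)/0.196 ≈ €979.1 million.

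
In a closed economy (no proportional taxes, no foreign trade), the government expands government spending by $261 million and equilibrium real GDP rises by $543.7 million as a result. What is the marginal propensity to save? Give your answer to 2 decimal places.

0.48

Implied spending multiplier k = ΔY/ΔG = 543.7/261 ≈ 2.0831.
Since k = 1/(1 − MPC), MPC = 1 − 1/k = 1 − ΔG/ΔY = 1 − 261/543.7 ≈ 0.52.
MPS = 1 − MPC = 0.48.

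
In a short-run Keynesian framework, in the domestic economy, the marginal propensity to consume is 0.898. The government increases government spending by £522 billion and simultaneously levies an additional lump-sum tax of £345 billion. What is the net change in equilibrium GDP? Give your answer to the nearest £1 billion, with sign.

+£2,080 billion

Expenditure multiplier = 1/(1 − MPC) = 1/(1 − 0.898) = 1/0.102 ≈ 9.804.
ΔG contributes k·ΔG = (+£522 billion) / 0.102 ≈ +£5,117.6 billion.
ΔT of +£345 billion changes first-round spending by −c·ΔT = −£309.81 billion, contributing k·(−c·ΔT) = (−£309.81 billion) / 0.102 ≈ −£3,037.4 billion.
Net ΔY = k(ΔG − c·ΔT) = (+£212.19 billion) / 0.102 ≈ +£2,080 billion.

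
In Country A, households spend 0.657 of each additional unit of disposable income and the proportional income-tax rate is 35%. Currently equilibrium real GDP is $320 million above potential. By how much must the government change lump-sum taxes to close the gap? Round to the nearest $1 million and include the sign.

Spending multiplier = 1/(1 − c(1−t)) = 1/(1 − 0.657×0.65) = 1/0.57295 ≈ 1.745.
Tax multiplier = −c·k = −0.657/0.57295 ≈ −1.147. Need ΔY = −$320 million, so ΔT = ΔY/(−c·k) = −(−$320 million) × 0.57295 / 0.657 ≈ +$279 million.
The government should raise lump-sum taxes by $279 million.

+$279 million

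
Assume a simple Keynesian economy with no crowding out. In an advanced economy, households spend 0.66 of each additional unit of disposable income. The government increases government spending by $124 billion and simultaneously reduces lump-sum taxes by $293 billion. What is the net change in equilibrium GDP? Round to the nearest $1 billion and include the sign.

Expenditure multiplier = 1/(1 − MPC) = 1/(1 − 0.66) = 1/0.34 ≈ 2.941.
ΔG contributes k·ΔG = (+$124 billion) / 0.34 ≈ +$364.7 billion.
ΔT of −$293 billion changes first-round spending by −c·ΔT = +$193.38 billion, contributing k·(−c·ΔT) = (+$193.38 billion) / 0.34 ≈ +$568.8 billion.
Net ΔY = k(ΔG − c·ΔT) = (+$317.38 billion) / 0.34 ≈ +$933 billion.

+$933 billion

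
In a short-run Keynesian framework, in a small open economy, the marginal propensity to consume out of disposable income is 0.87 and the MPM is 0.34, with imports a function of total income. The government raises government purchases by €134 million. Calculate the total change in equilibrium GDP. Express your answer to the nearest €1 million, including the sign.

+€285 million

Spending multiplier = 1/(1 − c + m) = 1/(1 − 0.87 + 0.34) = 1/0.47 ≈ 2.128.
ΔY = k × ΔG = (+€134 million) / 0.47 ≈ +€285 million.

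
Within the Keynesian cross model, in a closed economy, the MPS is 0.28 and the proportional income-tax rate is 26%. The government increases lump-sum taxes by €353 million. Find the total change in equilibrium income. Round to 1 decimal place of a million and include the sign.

MPC = 1 − MPS = 1 − 0.28 = 0.72.
A lump-sum tax change of +€353 million shifts disposable income by −€353 million; first-round consumption changes by −c × ΔT = −0.72 × (+€353 million) = −€254.16 million.
Expenditure multiplier = 1/(1 − c(1−t)) = 1/(1 − 0.72×0.74) = 1/0.4672 ≈ 2.14.
The tax multiplier is −c × k ≈ −1.541, so ΔY = k × (−c·ΔT) = (−€254.16 million) / 0.4672 ≈ −€544 million.

−€544.0 million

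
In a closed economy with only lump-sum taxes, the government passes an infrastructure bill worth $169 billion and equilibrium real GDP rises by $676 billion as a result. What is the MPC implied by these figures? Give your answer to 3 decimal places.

Implied spending multiplier k = ΔY/ΔG = 676/169 = 4.
Since k = 1/(1 − MPC), MPC = 1 − 1/k = 1 − ΔG/ΔY = 1 − 169/676 = 0.750.

0.750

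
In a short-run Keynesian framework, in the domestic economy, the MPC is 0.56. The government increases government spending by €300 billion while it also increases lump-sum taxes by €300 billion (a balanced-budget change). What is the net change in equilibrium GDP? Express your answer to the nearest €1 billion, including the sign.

Expenditure multiplier = 1/(1 − MPC) = 1/(1 − 0.56) = 1/0.44 ≈ 2.273.
ΔG contributes k·ΔG = (+€300 billion) / 0.44 ≈ +€681.8 billion.
ΔT of +€300 billion changes first-round spending by −c·ΔT = −€168 billion, contributing k·(−c·ΔT) = (−€168 billion) / 0.44 ≈ −€381.8 billion.
With ΔG = ΔT and no other leakages, the balanced-budget multiplier is 1, so ΔY = ΔG = +€300 billion.

+€300 billion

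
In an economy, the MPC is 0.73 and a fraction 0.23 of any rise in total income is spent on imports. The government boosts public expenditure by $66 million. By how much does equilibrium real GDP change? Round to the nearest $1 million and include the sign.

Government-spending multiplier = 1/(1 − c + m) = 1/(1 − 0.73 + 0.23) = 1/0.5 = 2.
ΔY = k × ΔG = (+$66 million) / 0.5 = +$132 million.

+$132 million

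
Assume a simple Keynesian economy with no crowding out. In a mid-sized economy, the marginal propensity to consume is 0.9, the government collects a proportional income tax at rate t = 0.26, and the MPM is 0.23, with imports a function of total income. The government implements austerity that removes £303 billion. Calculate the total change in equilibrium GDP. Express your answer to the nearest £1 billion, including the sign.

−£537 billion

Spending multiplier = 1/(1 − c(1−t) + m) = 1/(1 − 0.9×0.74 + 0.23) = 1/0.564 ≈ 1.773.
ΔY = k × ΔG = (−£303 billion) / 0.564 ≈ −£537 billion.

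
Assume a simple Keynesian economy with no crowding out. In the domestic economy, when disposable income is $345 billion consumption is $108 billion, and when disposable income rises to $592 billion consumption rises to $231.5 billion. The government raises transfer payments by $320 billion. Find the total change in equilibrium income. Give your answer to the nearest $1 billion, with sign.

MPC = ΔC/ΔYd = (231.5 − 108)/(592 − 345) = 123.5/247 = 0.5.
The transfer change shifts disposable income by +$320 billion, so first-round consumption changes by c·ΔTR = 0.5 × (+$320 billion) = +$160 billion.
Expenditure multiplier = 1/(1 − MPC) = 1/(1 − 0.5) = 1/0.5 = 2.
The transfer multiplier is c × k = 1, so ΔY = k × (c·ΔTR) = (+$160 billion) / 0.5 = +$320 billion.

+$320 billion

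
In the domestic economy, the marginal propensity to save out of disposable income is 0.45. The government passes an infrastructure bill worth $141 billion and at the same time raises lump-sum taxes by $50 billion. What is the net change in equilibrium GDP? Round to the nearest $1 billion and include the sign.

MPC = 1 − MPS = 1 − 0.45 = 0.55.
Expenditure multiplier = 1/(1 − MPC) = 1/(1 − 0.55) = 1/0.45 ≈ 2.222.
ΔG contributes k·ΔG = (+$141 billion) / 0.45 ≈ +$313.3 billion.
ΔT of +$50 billion changes first-round spending by −c·ΔT = −$27.5 billion, contributing k·(−c·ΔT) = (−$27.5 billion) / 0.45 ≈ −$61.1 billion.
Net ΔY = k(ΔG − c·ΔT) = (+$113.5 billion) / 0.45 ≈ +$252 billion.

+$252 billion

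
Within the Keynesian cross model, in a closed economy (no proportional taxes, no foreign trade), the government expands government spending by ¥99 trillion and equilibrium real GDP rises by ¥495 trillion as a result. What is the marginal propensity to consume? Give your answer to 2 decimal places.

Implied spending multiplier k = ΔY/ΔG = 495/99 = 5.
Since k = 1/(1 − MPC), MPC = 1 − 1/k = 1 − ΔG/ΔY = 1 − 99/495 = 0.80.

0.80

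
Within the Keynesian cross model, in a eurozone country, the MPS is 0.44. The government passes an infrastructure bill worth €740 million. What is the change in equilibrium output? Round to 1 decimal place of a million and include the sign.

MPC = 1 − MPS = 1 − 0.44 = 0.56.
Government-spending multiplier = 1/(1 − MPC) = 1/(1 − 0.56) = 1/0.44 ≈ 2.273.
ΔY = k × ΔG = (+€740 million) / 0.44 ≈ +€1,681.8 million.

+€1,681.8 million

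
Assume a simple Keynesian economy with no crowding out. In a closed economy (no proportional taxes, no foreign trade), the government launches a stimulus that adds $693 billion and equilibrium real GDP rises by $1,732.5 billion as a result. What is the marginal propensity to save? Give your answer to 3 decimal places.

0.400

Implied spending multiplier k = ΔY/ΔG = 1,732.5/693 = 2.5.
Since k = 1/(1 − MPC), MPC = 1 − 1/k = 1 − ΔG/ΔY = 1 − 693/1,732.5 = 0.600.
MPS = 1 − MPC = 0.400.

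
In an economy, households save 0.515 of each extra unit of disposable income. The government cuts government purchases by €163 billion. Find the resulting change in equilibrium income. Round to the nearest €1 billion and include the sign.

MPC = 1 − MPS = 1 − 0.515 = 0.485.
Government-spending multiplier = 1/(1 − MPC) = 1/(1 − 0.485) = 1/0.515 ≈ 1.942.
ΔY = k × ΔG = (−€163 billion) / 0.515 ≈ −€317 billion.

−€317 billion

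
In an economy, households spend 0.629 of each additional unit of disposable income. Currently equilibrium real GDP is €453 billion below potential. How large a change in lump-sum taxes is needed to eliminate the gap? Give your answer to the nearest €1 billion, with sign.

−€267 billion

Spending multiplier = 1/(1 − MPC) = 1/(1 − 0.629) = 1/0.371 ≈ 2.695.
Tax multiplier = −c·k = −0.629/0.371 ≈ −1.695. Need ΔY = +€453 billion, so ΔT = ΔY/(−c·k) = −(+€453 billion) × 0.371 / 0.629 ≈ −€267 billion.
The government should cut lump-sum taxes by €267 billion.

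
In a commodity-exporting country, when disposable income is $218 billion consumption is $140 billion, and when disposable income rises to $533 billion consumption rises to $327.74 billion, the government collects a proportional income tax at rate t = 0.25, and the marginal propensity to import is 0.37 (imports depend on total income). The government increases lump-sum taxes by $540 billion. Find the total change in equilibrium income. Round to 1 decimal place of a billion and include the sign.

MPC = ΔC/ΔYd = (327.74 − 140)/(533 − 218) = 187.74/315 = 0.596.
A lump-sum tax change of +$540 billion shifts disposable income by −$540 billion; first-round consumption changes by −c × ΔT = −0.596 × (+$540 billion) = −$321.84 billion.
Expenditure multiplier = 1/(1 − c(1−t) + m) = 1/(1 − 0.596×0.75 + 0.37) = 1/0.923 ≈ 1.083.
The tax multiplier is −c × k ≈ −0.646, so ΔY = k × (−c·ΔT) = (−$321.84 billion) / 0.923 ≈ −$348.7 billion.

−$348.7 billion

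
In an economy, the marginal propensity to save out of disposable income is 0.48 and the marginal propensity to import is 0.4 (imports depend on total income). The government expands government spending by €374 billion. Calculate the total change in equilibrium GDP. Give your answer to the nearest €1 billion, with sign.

MPC = 1 − MPS = 1 − 0.48 = 0.52.
Spending multiplier = 1/(1 − c + m) = 1/(1 − 0.52 + 0.4) = 1/0.88 ≈ 1.136.
ΔY = k × ΔG = (+€374 billion) / 0.88 = +€425 billion.

+€425 billion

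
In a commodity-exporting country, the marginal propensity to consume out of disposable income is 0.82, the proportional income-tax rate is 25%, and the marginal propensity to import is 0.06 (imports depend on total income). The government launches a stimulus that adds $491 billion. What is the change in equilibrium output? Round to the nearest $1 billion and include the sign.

+$1,103 billion

Expenditure multiplier = 1/(1 − c(1−t) + m) = 1/(1 − 0.82×0.75 + 0.06) = 1/0.445 ≈ 2.247.
ΔY = k × ΔG = (+$491 billion) / 0.445 ≈ +$1,103 billion.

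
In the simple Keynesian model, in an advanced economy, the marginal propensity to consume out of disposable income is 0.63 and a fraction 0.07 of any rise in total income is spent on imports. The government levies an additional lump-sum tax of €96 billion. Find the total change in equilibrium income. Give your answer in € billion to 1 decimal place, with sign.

−€137.5 billion

A lump-sum tax change of +€96 billion shifts disposable income by −€96 billion; first-round consumption changes by −c × ΔT = −0.63 × (+€96 billion) = −€60.48 billion.
Expenditure multiplier = 1/(1 − c + m) = 1/(1 − 0.63 + 0.07) = 1/0.44 ≈ 2.273.
The tax multiplier is −c × k ≈ −1.432, so ΔY = k × (−c·ΔT) = (−€60.48 billion) / 0.44 ≈ −€137.5 billion.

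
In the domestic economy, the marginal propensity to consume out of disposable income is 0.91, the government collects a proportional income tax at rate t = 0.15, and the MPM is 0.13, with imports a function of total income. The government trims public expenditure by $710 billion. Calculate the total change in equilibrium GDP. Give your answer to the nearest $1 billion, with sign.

Expenditure multiplier = 1/(1 − c(1−t) + m) = 1/(1 − 0.91×0.85 + 0.13) = 1/0.3565 ≈ 2.805.
ΔY = k × ΔG = (−$710 billion) / 0.3565 ≈ −$1,992 billion.

−$1,992 billion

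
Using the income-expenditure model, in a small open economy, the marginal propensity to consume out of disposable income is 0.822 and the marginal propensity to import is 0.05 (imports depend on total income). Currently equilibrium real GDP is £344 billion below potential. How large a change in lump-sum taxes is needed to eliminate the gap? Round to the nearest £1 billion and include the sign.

Spending multiplier = 1/(1 − c + m) = 1/(1 − 0.822 + 0.05) = 1/0.228 ≈ 4.386.
Tax multiplier = −c·k = −0.822/0.228 ≈ −3.605. Need ΔY = +£344 billion, so ΔT = ΔY/(−c·k) = −(+£344 billion) × 0.228 / 0.822 ≈ −£95 billion.
The government should cut lump-sum taxes by £95 billion.

−£95 billion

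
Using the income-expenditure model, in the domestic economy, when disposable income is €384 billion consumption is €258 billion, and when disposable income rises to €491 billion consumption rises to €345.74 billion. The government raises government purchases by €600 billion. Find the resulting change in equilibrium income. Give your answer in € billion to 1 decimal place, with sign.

+€3,333.3 billion

MPC = ΔC/ΔYd = (345.74 − 258)/(491 − 384) = 87.74/107 = 0.82.
Government-spending multiplier = 1/(1 − MPC) = 1/(1 − 0.82) = 1/0.18 ≈ 5.556.
ΔY = k × ΔG = (+€600 billion) / 0.18 ≈ +€3,333.3 billion.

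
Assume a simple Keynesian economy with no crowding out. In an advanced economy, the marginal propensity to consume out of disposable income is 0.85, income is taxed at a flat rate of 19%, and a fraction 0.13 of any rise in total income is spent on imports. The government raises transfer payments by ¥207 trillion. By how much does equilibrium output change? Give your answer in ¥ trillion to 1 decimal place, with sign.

+¥398.5 trillion

The transfer change shifts disposable income by +¥207 trillion, so first-round consumption changes by c·ΔTR = 0.85 × (+¥207 trillion) = +¥175.95 trillion.
Expenditure multiplier = 1/(1 − c(1−t) + m) = 1/(1 − 0.85×0.81 + 0.13) = 1/0.4415 ≈ 2.265.
The transfer multiplier is c × k ≈ 1.925, so ΔY = k × (c·ΔTR) = (+¥175.95 trillion) / 0.4415 ≈ +¥398.5 trillion.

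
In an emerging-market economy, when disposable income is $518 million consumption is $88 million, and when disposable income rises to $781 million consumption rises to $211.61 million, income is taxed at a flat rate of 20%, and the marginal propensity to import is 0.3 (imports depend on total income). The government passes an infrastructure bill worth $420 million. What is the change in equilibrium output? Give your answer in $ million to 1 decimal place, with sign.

MPC = ΔC/ΔYd = (211.61 − 88)/(781 − 518) = 123.61/263 = 0.47.
Government-spending multiplier = 1/(1 − c(1−t) + m) = 1/(1 − 0.47×0.8 + 0.3) = 1/0.924 ≈ 1.082.
ΔY = k × ΔG = (+$420 million) / 0.924 ≈ +$454.5 million.

+$454.5 million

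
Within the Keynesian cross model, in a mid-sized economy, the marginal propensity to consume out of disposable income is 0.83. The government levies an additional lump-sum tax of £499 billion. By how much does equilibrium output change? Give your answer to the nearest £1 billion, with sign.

A lump-sum tax change of +£499 billion shifts disposable income by −£499 billion; first-round consumption changes by −c × ΔT = −0.83 × (+£499 billion) = −£414.17 billion.
Expenditure multiplier = 1/(1 − MPC) = 1/(1 − 0.83) = 1/0.17 ≈ 5.882.
The tax multiplier is −c × k ≈ −4.882, so ΔY = k × (−c·ΔT) = (−£414.17 billion) / 0.17 ≈ −£2,436 billion.

−£2,436 billion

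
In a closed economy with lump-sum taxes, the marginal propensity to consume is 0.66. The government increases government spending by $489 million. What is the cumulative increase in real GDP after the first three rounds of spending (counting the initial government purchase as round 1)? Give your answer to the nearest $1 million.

Round 1 adds ΔG = $489 million; each later round is MPC = 0.66 times the previous.
After 3 rounds: 489 + 322.74 + 213.0084 = ΔG·(1 − c^3)/(1 − c) = 489 × (1 − 0.287496)/0.34 ≈ $1,025 million.

$1,025 million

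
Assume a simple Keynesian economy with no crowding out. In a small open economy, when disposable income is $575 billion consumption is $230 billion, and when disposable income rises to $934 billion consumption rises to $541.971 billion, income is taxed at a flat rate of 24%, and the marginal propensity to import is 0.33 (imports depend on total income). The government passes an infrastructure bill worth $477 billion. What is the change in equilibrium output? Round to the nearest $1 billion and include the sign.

+$712 billion

MPC = ΔC/ΔYd = (541.971 − 230)/(934 − 575) = 311.971/359 = 0.869.
Government-spending multiplier = 1/(1 − c(1−t) + m) = 1/(1 − 0.869×0.76 + 0.33) = 1/0.66956 ≈ 1.494.
ΔY = k × ΔG = (+$477 billion) / 0.66956 ≈ +$712 billion.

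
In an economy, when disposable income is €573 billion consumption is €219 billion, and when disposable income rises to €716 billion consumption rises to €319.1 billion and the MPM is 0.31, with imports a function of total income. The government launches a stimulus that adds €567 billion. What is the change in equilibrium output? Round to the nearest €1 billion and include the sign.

+€930 billion

MPC = ΔC/ΔYd = (319.1 − 219)/(716 − 573) = 100.1/143 = 0.7.
Expenditure multiplier = 1/(1 − c + m) = 1/(1 − 0.7 + 0.31) = 1/0.61 ≈ 1.639.
ΔY = k × ΔG = (+€567 billion) / 0.61 ≈ +€930 billion.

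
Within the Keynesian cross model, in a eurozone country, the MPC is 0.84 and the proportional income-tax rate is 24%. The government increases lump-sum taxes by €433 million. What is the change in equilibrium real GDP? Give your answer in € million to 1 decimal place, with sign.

−€1,005.9 million

A lump-sum tax change of +€433 million shifts disposable income by −€433 million; first-round consumption changes by −c × ΔT = −0.84 × (+€433 million) = −€363.72 million.
Expenditure multiplier = 1/(1 − c(1−t)) = 1/(1 − 0.84×0.76) = 1/0.3616 ≈ 2.765.
The tax multiplier is −c × k ≈ −2.323, so ΔY = k × (−c·ΔT) = (−€363.72 million) / 0.3616 ≈ −€1,005.9 million.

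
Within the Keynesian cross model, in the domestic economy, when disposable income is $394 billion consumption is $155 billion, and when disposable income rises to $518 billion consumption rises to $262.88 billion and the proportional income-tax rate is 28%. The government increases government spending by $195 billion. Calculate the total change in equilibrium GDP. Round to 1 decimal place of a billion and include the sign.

MPC = ΔC/ΔYd = (262.88 − 155)/(518 − 394) = 107.88/124 = 0.87.
Spending multiplier = 1/(1 − c(1−t)) = 1/(1 − 0.87×0.72) = 1/0.3736 ≈ 2.677.
ΔY = k × ΔG = (+$195 billion) / 0.3736 ≈ +$521.9 billion.

+$521.9 billion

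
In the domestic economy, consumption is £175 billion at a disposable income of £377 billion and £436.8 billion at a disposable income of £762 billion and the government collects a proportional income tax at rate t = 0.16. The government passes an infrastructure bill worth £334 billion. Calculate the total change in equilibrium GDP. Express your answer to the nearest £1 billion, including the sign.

+£779 billion

MPC = ΔC/ΔYd = (436.8 − 175)/(762 − 377) = 261.8/385 = 0.68.
Spending multiplier = 1/(1 − c(1−t)) = 1/(1 − 0.68×0.84) = 1/0.4288 ≈ 2.332.
ΔY = k × ΔG = (+£334 billion) / 0.4288 ≈ +£779 billion.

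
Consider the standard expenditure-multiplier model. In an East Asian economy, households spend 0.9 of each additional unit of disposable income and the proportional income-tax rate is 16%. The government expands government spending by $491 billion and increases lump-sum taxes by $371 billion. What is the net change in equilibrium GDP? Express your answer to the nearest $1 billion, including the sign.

Expenditure multiplier = 1/(1 − c(1−t)) = 1/(1 − 0.9×0.84) = 1/0.244 ≈ 4.098.
ΔG contributes k·ΔG = (+$491 billion) / 0.244 ≈ +$2,012.3 billion.
ΔT of +$371 billion changes first-round spending by −c·ΔT = −$333.9 billion, contributing k·(−c·ΔT) = (−$333.9 billion) / 0.244 ≈ −$1,368.4 billion.
Net ΔY = k(ΔG − c·ΔT) = (+$157.1 billion) / 0.244 ≈ +$644 billion.

+$644 billion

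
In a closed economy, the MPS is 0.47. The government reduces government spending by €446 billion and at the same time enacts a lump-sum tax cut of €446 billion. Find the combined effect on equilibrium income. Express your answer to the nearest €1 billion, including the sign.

MPC = 1 − MPS = 1 − 0.47 = 0.53.
Expenditure multiplier = 1/(1 − MPC) = 1/(1 − 0.53) = 1/0.47 ≈ 2.128.
ΔG contributes k·ΔG = (−€446 billion) / 0.47 ≈ −€948.9 billion.
ΔT of −€446 billion changes first-round spending by −c·ΔT = +€236.38 billion, contributing k·(−c·ΔT) = (+€236.38 billion) / 0.47 ≈ +€502.9 billion.
With ΔG = ΔT and no other leakages, the balanced-budget multiplier is 1, so ΔY = ΔG = −€446 billion.

−€446 billion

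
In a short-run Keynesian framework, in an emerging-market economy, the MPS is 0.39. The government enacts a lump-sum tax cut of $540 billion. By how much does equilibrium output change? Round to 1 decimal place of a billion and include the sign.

MPC = 1 − MPS = 1 − 0.39 = 0.61.
A lump-sum tax change of −$540 billion shifts disposable income by +$540 billion; first-round consumption changes by −c × ΔT = −0.61 × (−$540 billion) = +$329.4 billion.
Expenditure multiplier = 1/(1 − MPC) = 1/(1 − 0.61) = 1/0.39 ≈ 2.564.
The tax multiplier is −c × k ≈ −1.564, so ΔY = k × (−c·ΔT) = (+$329.4 billion) / 0.39 ≈ +$844.6 billion.

+$844.6 billion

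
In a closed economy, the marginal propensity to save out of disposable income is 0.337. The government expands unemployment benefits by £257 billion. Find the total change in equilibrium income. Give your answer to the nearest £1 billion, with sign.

MPC = 1 − MPS = 1 − 0.337 = 0.663.
The transfer change shifts disposable income by +£257 billion, so first-round consumption changes by c·ΔTR = 0.663 × (+£257 billion) = +£170.391 billion.
Expenditure multiplier = 1/(1 − MPC) = 1/(1 − 0.663) = 1/0.337 ≈ 2.967.
The transfer multiplier is c × k ≈ 1.967, so ΔY = k × (c·ΔTR) = (+£170.391 billion) / 0.337 ≈ +£506 billion.

+£506 billion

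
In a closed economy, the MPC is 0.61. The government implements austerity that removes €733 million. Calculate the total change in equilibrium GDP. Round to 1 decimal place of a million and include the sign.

−€1,879.5 million

Expenditure multiplier = 1/(1 − MPC) = 1/(1 − 0.61) = 1/0.39 ≈ 2.564.
ΔY = k × ΔG = (−€733 million) / 0.39 ≈ −€1,879.5 million.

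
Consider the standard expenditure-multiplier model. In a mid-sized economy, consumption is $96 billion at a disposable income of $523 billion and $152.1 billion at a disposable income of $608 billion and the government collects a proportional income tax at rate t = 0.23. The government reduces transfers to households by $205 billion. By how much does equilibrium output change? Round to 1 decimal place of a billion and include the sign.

MPC = ΔC/ΔYd = (152.1 − 96)/(608 − 523) = 56.1/85 = 0.66.
The transfer change shifts disposable income by −$205 billion, so first-round consumption changes by c·ΔTR = 0.66 × (−$205 billion) = −$135.3 billion.
Expenditure multiplier = 1/(1 − c(1−t)) = 1/(1 − 0.66×0.77) = 1/0.4918 ≈ 2.033.
The transfer multiplier is c × k ≈ 1.342, so ΔY = k × (c·ΔTR) = (−$135.3 billion) / 0.4918 ≈ −$275.1 billion.

−$275.1 billion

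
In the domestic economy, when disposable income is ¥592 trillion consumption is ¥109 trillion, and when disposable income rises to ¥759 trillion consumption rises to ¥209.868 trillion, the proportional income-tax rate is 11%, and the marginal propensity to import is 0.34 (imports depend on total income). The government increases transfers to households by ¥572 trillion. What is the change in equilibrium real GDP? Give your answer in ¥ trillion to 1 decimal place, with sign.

+¥430.5 trillion

MPC = ΔC/ΔYd = (209.868 − 109)/(759 − 592) = 100.868/167 = 0.604.
The transfer change shifts disposable income by +¥572 trillion, so first-round consumption changes by c·ΔTR = 0.604 × (+¥572 trillion) = +¥345.488 trillion.
Expenditure multiplier = 1/(1 − c(1−t) + m) = 1/(1 − 0.604×0.89 + 0.34) = 1/0.80244 ≈ 1.246.
The transfer multiplier is c × k ≈ 0.753, so ΔY = k × (c·ΔTR) = (+¥345.488 trillion) / 0.80244 ≈ +¥430.5 trillion.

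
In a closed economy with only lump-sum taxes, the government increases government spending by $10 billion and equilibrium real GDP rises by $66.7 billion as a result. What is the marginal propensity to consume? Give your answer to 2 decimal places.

Implied spending multiplier k = ΔY/ΔG = 66.7/10 = 6.67.
Since k = 1/(1 − MPC), MPC = 1 − 1/k = 1 − ΔG/ΔY = 1 − 10/66.7 ≈ 0.85.

0.85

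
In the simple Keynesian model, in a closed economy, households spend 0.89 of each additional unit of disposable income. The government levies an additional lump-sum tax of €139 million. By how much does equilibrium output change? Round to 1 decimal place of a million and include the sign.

A lump-sum tax change of +€139 million shifts disposable income by −€139 million; first-round consumption changes by −c × ΔT = −0.89 × (+€139 million) = −€123.71 million.
Expenditure multiplier = 1/(1 − MPC) = 1/(1 − 0.89) = 1/0.11 ≈ 9.091.
The tax multiplier is −c × k ≈ −8.091, so ΔY = k × (−c·ΔT) = (−€123.71 million) / 0.11 ≈ −€1,124.6 million.

−€1,124.6 million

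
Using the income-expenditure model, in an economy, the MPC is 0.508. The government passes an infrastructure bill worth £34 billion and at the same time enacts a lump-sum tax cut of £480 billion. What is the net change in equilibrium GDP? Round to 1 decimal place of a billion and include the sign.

+£564.7 billion

Expenditure multiplier = 1/(1 − MPC) = 1/(1 − 0.508) = 1/0.492 ≈ 2.033.
ΔG contributes k·ΔG = (+£34 billion) / 0.492 ≈ +£69.1 billion.
ΔT of −£480 billion changes first-round spending by −c·ΔT = +£243.84 billion, contributing k·(−c·ΔT) = (+£243.84 billion) / 0.492 ≈ +£495.6 billion.
Net ΔY = k(ΔG − c·ΔT) = (+£277.84 billion) / 0.492 ≈ +£564.7 billion.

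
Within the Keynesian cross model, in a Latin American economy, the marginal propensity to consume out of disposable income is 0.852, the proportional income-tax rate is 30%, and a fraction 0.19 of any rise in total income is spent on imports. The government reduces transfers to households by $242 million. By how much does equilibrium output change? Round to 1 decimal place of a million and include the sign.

The transfer change shifts disposable income by −$242 million, so first-round consumption changes by c·ΔTR = 0.852 × (−$242 million) = −$206.184 million.
Expenditure multiplier = 1/(1 − c(1−t) + m) = 1/(1 − 0.852×0.7 + 0.19) = 1/0.5936 ≈ 1.685.
The transfer multiplier is c × k ≈ 1.435, so ΔY = k × (c·ΔTR) = (−$206.184 million) / 0.5936 ≈ −$347.3 million.

−$347.3 million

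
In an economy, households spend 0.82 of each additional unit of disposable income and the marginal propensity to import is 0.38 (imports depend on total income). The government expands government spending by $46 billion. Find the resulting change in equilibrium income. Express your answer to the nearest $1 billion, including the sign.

+$82 billion

Spending multiplier = 1/(1 − c + m) = 1/(1 − 0.82 + 0.38) = 1/0.56 ≈ 1.786.
ΔY = k × ΔG = (+$46 billion) / 0.56 ≈ +$82 billion.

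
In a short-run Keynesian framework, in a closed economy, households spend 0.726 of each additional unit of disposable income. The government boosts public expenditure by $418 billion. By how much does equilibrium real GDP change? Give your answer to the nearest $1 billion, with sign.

+$1,526 billion

Spending multiplier = 1/(1 − MPC) = 1/(1 − 0.726) = 1/0.274 ≈ 3.65.
ΔY = k × ΔG = (+$418 billion) / 0.274 ≈ +$1,526 billion.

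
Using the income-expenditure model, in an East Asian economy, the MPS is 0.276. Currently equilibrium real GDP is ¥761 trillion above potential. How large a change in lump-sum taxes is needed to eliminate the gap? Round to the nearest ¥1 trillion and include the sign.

+¥290 trillion

MPC = 1 − MPS = 1 − 0.276 = 0.724.
Spending multiplier = 1/(1 − MPC) = 1/(1 − 0.724) = 1/0.276 ≈ 3.623.
Tax multiplier = −c·k = −0.724/0.276 ≈ −2.623. Need ΔY = −¥761 trillion, so ΔT = ΔY/(−c·k) = −(−¥761 trillion) × 0.276 / 0.724 ≈ +¥290 trillion.
The government should raise lump-sum taxes by ¥290 trillion.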